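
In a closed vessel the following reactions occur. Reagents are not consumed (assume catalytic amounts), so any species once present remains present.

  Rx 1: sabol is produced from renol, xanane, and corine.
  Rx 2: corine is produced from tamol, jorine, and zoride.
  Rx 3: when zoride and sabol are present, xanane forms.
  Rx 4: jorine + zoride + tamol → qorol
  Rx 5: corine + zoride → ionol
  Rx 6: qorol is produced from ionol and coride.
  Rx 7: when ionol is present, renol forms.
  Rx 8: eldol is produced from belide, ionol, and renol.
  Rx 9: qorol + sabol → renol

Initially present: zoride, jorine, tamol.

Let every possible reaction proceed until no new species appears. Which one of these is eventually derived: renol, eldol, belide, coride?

renol

tamol, jorine, and zoride present → corine forms (Rx 2).
corine and zoride present → ionol forms (Rx 5).
ionol present → renol forms (Rx 7).
No rule produces coride, and it is not given. No rule produces belide, and it is not given. eldol would need belide, ionol, and renol (Rx 8), but belide never forms.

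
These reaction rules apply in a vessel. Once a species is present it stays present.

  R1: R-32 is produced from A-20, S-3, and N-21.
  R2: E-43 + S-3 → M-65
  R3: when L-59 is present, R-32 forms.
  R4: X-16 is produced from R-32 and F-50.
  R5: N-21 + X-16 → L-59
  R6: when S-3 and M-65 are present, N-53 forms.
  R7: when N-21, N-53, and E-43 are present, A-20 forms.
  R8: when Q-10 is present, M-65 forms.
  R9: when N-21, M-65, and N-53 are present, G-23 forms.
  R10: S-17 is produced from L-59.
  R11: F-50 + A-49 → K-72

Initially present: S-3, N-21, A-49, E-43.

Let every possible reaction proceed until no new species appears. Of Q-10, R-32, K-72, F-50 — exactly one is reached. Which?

E-43 and S-3 present → M-65 forms (R2).
S-3 and M-65 present → N-53 forms (R6).
N-21, N-53, and E-43 present → A-20 forms (R7).
A-20, S-3, and N-21 present → R-32 forms (R1).
K-72 would need F-50 and A-49 (R11), but F-50 never forms. No rule produces Q-10, and it is not given. No rule produces F-50, and it is not given.

R-32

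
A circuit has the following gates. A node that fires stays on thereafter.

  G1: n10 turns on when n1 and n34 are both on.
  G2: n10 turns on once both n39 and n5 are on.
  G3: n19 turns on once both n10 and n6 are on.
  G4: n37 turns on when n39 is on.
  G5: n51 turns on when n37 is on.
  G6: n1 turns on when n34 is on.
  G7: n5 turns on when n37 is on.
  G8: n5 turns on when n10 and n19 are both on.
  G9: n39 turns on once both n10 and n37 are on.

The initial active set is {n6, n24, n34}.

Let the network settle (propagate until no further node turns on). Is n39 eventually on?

No

n39 would need n10 and n37 (G9), but n37 never turns on.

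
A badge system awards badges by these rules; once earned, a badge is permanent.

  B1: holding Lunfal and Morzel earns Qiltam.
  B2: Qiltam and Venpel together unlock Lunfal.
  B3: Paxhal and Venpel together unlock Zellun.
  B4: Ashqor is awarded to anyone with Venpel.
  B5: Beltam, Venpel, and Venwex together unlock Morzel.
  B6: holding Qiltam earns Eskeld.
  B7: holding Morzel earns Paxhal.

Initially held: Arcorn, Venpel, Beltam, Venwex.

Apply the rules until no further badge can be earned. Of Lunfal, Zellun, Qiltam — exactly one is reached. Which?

Zellun

With Beltam, Venpel, and Venwex, Morzel is earned (B5).
With Morzel, Paxhal is earned (B7).
With Paxhal and Venpel, Zellun is earned (B3).
Qiltam would need Lunfal and Morzel (B1), but Lunfal is never earned. Lunfal would need Qiltam and Venpel (B2), but Qiltam is never earned.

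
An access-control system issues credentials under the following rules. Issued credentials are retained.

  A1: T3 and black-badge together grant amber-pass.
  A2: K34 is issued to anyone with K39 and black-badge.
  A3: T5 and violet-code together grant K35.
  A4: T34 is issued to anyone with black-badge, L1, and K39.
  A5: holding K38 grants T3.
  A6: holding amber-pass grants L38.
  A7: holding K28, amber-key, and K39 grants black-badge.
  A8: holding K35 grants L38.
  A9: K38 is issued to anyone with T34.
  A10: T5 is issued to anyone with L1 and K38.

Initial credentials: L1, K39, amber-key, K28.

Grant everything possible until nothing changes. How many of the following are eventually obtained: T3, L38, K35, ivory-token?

Holding K28, amber-key, and K39 grants black-badge (A7).
Holding black-badge, L1, and K39 grants T34 (A4).
Holding T34 grants K38 (A9).
Holding K38 grants T3 (A5).
Holding T3 and black-badge grants amber-pass (A1).
Holding amber-pass grants L38 (A6).
T3: reached.
L38: reached.
K35 would need T5 and violet-code (A3), but violet-code is never granted.
No rule produces ivory-token, and it is not given.
Reached: T3 and L38 — 2 of the 4.

2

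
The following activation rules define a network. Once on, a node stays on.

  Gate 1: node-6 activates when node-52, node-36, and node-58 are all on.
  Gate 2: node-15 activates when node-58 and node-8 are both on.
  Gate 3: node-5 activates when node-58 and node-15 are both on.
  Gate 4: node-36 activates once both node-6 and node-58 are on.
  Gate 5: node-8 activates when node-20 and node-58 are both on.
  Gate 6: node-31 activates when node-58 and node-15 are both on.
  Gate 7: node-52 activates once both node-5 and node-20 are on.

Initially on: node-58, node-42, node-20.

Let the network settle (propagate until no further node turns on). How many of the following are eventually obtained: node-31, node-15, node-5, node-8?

node-20 and node-58 are on, so node-8 activates (Gate 5).
Gate 2: node-58 and node-8 on → node-15 on.
node-58 and node-15 are on, so node-31 activates (Gate 6).
node-58 and node-15 are on, so node-5 activates (Gate 3).
node-31: reached.
node-15: reached.
node-5: reached.
node-8: reached.
All 4 are reached.

4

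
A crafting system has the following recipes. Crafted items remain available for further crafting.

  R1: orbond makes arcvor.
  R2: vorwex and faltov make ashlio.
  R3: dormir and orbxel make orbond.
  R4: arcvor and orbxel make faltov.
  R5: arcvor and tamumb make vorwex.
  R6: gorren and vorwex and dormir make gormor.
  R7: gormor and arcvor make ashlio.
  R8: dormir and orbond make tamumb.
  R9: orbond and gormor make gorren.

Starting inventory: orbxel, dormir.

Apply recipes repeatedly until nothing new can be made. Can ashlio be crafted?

Using R3, dormir and orbxel make orbond.
Using R8, dormir and orbond make tamumb.
orbond → arcvor (R1).
arcvor and tamumb → vorwex (R5).
arcvor and orbxel → faltov (R4).
vorwex and faltov → ashlio (R2).

Yes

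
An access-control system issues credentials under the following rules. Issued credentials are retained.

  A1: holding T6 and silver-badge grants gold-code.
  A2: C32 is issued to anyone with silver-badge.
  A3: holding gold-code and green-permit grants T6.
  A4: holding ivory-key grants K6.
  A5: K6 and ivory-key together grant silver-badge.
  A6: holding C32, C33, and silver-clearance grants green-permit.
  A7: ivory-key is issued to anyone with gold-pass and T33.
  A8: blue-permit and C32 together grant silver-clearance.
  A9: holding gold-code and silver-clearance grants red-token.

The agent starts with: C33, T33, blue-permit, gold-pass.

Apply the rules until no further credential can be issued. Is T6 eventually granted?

No

T6 would need gold-code and green-permit (A3), but gold-code is never granted.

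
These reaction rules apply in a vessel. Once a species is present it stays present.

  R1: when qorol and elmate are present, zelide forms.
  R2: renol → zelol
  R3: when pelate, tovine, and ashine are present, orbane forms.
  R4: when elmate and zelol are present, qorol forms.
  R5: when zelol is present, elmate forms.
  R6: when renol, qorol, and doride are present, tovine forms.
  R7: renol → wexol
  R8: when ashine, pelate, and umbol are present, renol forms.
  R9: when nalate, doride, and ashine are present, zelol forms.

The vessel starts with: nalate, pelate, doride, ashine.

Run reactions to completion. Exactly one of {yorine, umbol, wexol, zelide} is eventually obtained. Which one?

nalate, doride, and ashine present → zelol forms (R9).
zelol present → elmate forms (R5).
elmate and zelol present → qorol forms (R4).
qorol and elmate present → zelide forms (R1).
wexol would need renol (R7), but renol never forms. No rule produces umbol, and it is not given. No rule produces yorine, and it is not given.

zelide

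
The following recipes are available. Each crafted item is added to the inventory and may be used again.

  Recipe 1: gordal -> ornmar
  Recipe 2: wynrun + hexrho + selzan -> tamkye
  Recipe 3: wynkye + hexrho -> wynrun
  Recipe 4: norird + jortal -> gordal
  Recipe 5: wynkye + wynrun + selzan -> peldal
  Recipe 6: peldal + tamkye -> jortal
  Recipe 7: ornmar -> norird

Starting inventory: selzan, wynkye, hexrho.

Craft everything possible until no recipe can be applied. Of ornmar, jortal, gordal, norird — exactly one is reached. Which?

Using Recipe 3, wynkye and hexrho make wynrun.
wynrun + hexrho + selzan -> tamkye (Recipe 2).
wynkye + wynrun + selzan -> peldal (Recipe 5).
Using Recipe 6, peldal and tamkye make jortal.
gordal would need norird and jortal (Recipe 4), but norird is never obtained. norird would need ornmar (Recipe 7), but ornmar is never obtained. ornmar would need gordal (Recipe 1), but gordal is never obtained.

jortal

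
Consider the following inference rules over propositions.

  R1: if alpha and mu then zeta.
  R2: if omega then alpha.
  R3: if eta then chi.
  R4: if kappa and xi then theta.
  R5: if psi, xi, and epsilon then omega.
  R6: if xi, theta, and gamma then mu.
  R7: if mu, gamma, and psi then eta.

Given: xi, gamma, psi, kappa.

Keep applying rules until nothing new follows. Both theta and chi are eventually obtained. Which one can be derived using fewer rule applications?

theta: kappa and xi hold, so theta follows (R4). [1 rule application]
chi: From kappa and xi, R4 gives theta. xi, theta, and gamma hold, so mu follows (R6). mu, gamma, and psi hold, so eta follows (R7). eta holds, so chi follows (R3). [4 rule applications]
theta needs fewer.

theta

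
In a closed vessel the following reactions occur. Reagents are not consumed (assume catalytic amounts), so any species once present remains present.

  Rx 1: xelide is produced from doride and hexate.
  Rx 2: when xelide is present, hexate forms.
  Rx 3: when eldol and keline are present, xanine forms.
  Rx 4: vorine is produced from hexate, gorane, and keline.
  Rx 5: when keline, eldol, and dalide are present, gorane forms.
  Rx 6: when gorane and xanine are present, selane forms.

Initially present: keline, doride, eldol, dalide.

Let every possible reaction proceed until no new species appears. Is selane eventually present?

keline, eldol, and dalide present → gorane forms (Rx 5).
eldol and keline present → xanine forms (Rx 3).
gorane and xanine present → selane forms (Rx 6).

Yes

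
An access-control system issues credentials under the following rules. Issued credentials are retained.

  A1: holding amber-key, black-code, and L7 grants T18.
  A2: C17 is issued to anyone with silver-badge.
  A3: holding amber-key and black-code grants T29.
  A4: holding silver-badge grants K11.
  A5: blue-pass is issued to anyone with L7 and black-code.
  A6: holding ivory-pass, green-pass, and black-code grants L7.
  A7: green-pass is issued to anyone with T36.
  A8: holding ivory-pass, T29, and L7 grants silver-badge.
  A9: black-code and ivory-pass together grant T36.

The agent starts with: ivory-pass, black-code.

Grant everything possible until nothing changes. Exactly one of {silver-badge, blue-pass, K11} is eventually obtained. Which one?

blue-pass

Holding black-code and ivory-pass grants T36 (A9).
Holding T36 grants green-pass (A7).
Holding ivory-pass, green-pass, and black-code grants L7 (A6).
Holding L7 and black-code grants blue-pass (A5).
silver-badge would need ivory-pass, T29, and L7 (A8), but T29 is never granted. K11 would need silver-badge (A4), but silver-badge is never granted.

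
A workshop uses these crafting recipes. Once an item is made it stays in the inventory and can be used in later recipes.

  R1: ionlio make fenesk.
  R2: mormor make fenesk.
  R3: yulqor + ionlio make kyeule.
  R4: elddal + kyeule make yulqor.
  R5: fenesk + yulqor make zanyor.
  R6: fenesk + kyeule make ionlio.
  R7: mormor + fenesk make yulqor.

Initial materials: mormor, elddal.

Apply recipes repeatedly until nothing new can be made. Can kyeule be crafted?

No

kyeule would need yulqor and ionlio (R3), but ionlio is never obtained.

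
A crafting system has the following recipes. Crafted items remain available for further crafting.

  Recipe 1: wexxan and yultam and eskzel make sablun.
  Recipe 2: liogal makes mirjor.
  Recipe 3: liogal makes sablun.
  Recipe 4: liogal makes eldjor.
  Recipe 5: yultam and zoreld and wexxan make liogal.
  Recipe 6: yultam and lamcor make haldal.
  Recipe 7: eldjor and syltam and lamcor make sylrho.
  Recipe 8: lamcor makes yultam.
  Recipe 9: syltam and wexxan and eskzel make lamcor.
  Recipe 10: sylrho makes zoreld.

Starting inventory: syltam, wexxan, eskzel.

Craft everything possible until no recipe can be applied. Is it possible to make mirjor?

No

mirjor would need liogal (Recipe 2), but liogal is never obtained.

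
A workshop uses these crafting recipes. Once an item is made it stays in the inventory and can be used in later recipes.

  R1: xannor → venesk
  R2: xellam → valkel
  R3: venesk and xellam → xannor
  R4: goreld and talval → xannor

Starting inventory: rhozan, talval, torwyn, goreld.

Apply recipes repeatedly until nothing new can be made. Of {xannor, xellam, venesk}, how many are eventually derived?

Using R4, goreld and talval make xannor.
Using R1, xannor makes venesk.
xannor: reached.
No rule produces xellam, and it is not given.
venesk: reached.
Reached: xannor and venesk — 2 of the 3.

2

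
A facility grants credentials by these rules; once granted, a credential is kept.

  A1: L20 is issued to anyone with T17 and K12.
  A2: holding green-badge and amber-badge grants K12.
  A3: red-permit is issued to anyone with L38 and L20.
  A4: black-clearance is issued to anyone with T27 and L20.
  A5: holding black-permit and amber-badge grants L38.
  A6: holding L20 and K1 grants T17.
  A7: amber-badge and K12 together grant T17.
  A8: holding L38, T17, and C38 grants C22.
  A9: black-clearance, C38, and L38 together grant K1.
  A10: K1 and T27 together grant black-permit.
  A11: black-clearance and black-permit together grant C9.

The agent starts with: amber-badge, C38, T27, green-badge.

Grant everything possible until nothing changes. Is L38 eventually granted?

L38 would need black-permit and amber-badge (A5), but black-permit is never granted.

No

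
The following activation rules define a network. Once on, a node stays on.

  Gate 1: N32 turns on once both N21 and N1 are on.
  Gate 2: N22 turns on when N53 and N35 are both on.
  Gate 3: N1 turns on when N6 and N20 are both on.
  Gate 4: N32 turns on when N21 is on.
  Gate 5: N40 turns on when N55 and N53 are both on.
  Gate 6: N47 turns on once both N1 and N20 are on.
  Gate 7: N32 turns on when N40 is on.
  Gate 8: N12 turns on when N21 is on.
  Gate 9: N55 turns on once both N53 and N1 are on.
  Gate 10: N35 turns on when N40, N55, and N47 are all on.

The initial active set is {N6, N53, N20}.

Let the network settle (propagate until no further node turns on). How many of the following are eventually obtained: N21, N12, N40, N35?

2

N6 and N20 are on, so N1 turns on (Gate 3).
N53 and N1 are on, so N55 turns on (Gate 9).
N1 and N20 are on, so N47 turns on (Gate 6).
N55 and N53 are on, so N40 turns on (Gate 5).
Gate 10: N40, N55, and N47 on → N35 on.
No rule produces N21, and it is not given.
N12 would need N21 (Gate 8), but N21 never turns on.
N40: reached.
N35: reached.
Reached: N40 and N35 — 2 of the 4.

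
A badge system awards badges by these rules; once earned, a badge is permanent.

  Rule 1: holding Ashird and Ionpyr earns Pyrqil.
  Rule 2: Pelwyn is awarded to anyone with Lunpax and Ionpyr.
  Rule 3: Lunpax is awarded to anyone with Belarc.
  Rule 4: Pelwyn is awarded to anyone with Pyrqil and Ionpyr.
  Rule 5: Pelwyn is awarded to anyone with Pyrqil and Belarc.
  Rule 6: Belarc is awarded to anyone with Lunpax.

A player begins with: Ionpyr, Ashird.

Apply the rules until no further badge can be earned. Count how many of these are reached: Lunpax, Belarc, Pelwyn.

With Ashird and Ionpyr, Pyrqil is earned (Rule 1).
With Pyrqil and Ionpyr, Pelwyn is earned (Rule 4).
Lunpax would need Belarc (Rule 3), but Belarc is never earned.
Belarc would need Lunpax (Rule 6), but Lunpax is never earned.
Pelwyn: reached.
Reached: Pelwyn — 1 of the 3.

1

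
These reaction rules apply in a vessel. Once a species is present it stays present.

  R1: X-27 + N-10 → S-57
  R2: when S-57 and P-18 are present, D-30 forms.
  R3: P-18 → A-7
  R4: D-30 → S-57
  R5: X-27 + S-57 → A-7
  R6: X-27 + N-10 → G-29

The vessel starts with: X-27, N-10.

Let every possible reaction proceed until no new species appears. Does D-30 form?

D-30 would need S-57 and P-18 (R2), but P-18 never forms.

No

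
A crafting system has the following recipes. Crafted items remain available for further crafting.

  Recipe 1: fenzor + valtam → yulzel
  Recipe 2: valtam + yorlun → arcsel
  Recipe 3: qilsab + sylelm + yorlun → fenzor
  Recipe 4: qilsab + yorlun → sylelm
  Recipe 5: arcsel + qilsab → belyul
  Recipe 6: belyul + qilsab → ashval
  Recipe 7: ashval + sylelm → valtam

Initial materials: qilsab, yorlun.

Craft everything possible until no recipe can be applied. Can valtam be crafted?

No

valtam would need ashval and sylelm (Recipe 7), but ashval is never obtained.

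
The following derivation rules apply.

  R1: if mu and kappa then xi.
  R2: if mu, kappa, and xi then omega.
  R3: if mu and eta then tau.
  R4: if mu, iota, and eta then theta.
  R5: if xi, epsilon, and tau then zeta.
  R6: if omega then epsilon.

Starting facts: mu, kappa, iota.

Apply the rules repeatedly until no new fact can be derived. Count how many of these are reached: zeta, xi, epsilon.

mu and kappa hold, so xi follows (R1).
mu, kappa, and xi hold, so omega follows (R2).
omega holds, so epsilon follows (R6).
zeta would need xi, epsilon, and tau (R5), but tau is never established.
xi: reached.
epsilon: reached.
Reached: xi and epsilon — 2 of the 3.

2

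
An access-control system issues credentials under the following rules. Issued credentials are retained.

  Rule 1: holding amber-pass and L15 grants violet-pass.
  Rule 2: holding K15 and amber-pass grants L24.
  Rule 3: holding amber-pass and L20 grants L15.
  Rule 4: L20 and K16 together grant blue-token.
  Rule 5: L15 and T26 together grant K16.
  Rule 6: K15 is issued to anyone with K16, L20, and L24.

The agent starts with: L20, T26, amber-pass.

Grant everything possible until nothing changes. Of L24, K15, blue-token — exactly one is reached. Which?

blue-token

Holding amber-pass and L20 grants L15 (Rule 3).
Holding L15 and T26 grants K16 (Rule 5).
Holding L20 and K16 grants blue-token (Rule 4).
K15 would need K16, L20, and L24 (Rule 6), but L24 is never granted. L24 would need K15 and amber-pass (Rule 2), but K15 is never granted.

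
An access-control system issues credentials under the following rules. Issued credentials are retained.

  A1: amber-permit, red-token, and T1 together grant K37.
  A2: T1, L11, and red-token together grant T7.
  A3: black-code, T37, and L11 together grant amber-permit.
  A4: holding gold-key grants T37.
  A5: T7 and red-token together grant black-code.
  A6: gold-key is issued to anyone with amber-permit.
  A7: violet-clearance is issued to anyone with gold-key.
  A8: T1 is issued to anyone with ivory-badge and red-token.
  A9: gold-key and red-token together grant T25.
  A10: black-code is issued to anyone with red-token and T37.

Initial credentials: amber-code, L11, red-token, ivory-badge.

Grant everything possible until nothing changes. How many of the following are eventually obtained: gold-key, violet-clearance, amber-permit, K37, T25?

gold-key would need amber-permit (A6), but amber-permit is never granted.
violet-clearance would need gold-key (A7), but gold-key is never granted.
amber-permit would need black-code, T37, and L11 (A3), but T37 is never granted.
K37 would need amber-permit, red-token, and T1 (A1), but amber-permit is never granted.
T25 would need gold-key and red-token (A9), but gold-key is never granted.
None of the 5 are reached.

0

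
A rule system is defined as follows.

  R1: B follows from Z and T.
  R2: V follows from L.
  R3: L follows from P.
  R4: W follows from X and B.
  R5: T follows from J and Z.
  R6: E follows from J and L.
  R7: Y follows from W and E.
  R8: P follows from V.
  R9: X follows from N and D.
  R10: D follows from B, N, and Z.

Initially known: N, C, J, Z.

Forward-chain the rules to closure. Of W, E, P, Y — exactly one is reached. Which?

From J and Z, R5 gives T.
From Z and T, R1 gives B.
B, N, and Z hold, so D follows (R10).
From N and D, R9 gives X.
X and B hold, so W follows (R4).
P would need V (R8), but V is never established. E would need J and L (R6), but L is never established. Y would need W and E (R7), but E is never established.

W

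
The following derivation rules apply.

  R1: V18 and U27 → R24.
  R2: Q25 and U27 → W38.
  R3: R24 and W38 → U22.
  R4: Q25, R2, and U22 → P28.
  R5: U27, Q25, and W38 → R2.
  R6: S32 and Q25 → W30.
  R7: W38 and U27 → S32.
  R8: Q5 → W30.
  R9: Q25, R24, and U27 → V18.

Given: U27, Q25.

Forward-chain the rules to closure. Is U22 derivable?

U22 would need R24 and W38 (R3), but R24 is never established.

No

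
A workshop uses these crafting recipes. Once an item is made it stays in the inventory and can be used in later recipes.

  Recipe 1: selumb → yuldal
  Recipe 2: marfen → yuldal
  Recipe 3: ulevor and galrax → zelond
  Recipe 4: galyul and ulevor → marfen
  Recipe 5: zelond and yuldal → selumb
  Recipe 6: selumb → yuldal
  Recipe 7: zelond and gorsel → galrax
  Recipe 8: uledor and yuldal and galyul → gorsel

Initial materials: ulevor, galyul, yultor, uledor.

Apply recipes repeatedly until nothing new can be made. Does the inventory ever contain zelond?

zelond would need ulevor and galrax (Recipe 3), but galrax is never obtained.

No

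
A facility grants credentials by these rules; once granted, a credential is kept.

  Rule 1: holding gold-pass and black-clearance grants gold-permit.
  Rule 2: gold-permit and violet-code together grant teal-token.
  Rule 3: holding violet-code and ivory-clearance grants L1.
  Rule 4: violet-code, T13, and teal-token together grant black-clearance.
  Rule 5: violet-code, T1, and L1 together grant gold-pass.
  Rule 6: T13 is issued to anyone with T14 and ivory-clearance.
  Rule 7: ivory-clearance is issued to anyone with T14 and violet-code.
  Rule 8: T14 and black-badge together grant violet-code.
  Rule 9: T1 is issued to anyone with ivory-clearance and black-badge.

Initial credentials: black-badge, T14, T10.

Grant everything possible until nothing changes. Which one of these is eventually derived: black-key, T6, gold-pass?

gold-pass

Holding T14 and black-badge grants violet-code (Rule 8).
Holding T14 and violet-code grants ivory-clearance (Rule 7).
Holding violet-code and ivory-clearance grants L1 (Rule 3).
Holding ivory-clearance and black-badge grants T1 (Rule 9).
Holding violet-code, T1, and L1 grants gold-pass (Rule 5).
No rule produces T6, and it is not given. No rule produces black-key, and it is not given.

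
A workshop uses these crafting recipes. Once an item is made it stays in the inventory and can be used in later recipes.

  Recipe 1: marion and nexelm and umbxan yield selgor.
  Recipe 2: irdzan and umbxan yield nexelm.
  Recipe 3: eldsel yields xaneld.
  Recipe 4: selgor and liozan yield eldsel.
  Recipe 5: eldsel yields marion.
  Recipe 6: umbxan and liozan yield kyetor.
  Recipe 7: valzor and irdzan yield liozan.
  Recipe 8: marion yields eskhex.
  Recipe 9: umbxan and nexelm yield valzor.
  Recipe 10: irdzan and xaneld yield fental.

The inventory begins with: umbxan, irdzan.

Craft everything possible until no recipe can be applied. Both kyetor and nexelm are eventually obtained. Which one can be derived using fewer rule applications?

nexelm: irdzan and umbxan → nexelm (Recipe 2). [1 rule application]
kyetor: Using Recipe 2, irdzan and umbxan make nexelm. Using Recipe 9, umbxan and nexelm make valzor. valzor and irdzan → liozan (Recipe 7). Using Recipe 6, umbxan and liozan make kyetor. [4 rule applications]
nexelm needs fewer.

nexelm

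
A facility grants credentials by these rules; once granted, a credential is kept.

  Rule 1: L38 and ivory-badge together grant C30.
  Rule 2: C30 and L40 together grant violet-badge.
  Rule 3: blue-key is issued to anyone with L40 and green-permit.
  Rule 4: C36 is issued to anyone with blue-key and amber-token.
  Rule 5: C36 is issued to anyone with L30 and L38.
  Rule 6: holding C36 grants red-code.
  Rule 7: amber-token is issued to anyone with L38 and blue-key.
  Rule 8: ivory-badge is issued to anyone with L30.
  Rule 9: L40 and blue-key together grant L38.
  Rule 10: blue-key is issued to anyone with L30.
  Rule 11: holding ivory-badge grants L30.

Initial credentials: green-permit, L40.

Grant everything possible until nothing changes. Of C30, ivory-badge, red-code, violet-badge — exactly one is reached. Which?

Holding L40 and green-permit grants blue-key (Rule 3).
Holding L40 and blue-key grants L38 (Rule 9).
Holding L38 and blue-key grants amber-token (Rule 7).
Holding blue-key and amber-token grants C36 (Rule 4).
Holding C36 grants red-code (Rule 6).
violet-badge would need C30 and L40 (Rule 2), but C30 is never granted. C30 would need L38 and ivory-badge (Rule 1), but ivory-badge is never granted. ivory-badge would need L30 (Rule 8), but L30 is never granted.

red-code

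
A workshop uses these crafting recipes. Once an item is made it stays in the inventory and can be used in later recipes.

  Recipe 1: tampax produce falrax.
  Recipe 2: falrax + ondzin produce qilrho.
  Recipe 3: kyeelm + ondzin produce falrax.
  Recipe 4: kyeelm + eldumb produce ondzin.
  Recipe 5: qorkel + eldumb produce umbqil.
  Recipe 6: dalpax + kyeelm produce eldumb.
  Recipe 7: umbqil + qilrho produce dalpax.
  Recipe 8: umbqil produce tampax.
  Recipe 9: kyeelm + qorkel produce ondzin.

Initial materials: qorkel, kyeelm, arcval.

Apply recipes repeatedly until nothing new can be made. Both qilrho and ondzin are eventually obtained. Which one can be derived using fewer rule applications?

ondzin: Using Recipe 9, kyeelm and qorkel make ondzin. [1 rule application]
qilrho: Using Recipe 9, kyeelm and qorkel make ondzin. Using Recipe 3, kyeelm and ondzin make falrax. falrax + ondzin → qilrho (Recipe 2). [3 rule applications]
ondzin needs fewer.

ondzin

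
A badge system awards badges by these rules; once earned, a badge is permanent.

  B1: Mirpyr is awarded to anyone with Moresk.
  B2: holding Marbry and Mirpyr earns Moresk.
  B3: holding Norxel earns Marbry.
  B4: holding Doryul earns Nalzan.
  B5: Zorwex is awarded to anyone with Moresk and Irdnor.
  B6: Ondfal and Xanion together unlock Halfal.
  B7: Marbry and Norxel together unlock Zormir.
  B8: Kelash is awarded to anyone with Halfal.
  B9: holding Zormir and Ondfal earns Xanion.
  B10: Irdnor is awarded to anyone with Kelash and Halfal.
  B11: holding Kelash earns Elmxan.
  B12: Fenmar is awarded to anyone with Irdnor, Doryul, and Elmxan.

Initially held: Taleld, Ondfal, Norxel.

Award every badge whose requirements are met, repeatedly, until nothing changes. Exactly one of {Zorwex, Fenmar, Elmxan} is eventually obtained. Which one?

With Norxel, Marbry is earned (B3).
With Marbry and Norxel, Zormir is earned (B7).
With Zormir and Ondfal, Xanion is earned (B9).
With Ondfal and Xanion, Halfal is earned (B6).
With Halfal, Kelash is earned (B8).
With Kelash, Elmxan is earned (B11).
Zorwex would need Moresk and Irdnor (B5), but Moresk is never earned. Fenmar would need Irdnor, Doryul, and Elmxan (B12), but Doryul is never earned.

Elmxan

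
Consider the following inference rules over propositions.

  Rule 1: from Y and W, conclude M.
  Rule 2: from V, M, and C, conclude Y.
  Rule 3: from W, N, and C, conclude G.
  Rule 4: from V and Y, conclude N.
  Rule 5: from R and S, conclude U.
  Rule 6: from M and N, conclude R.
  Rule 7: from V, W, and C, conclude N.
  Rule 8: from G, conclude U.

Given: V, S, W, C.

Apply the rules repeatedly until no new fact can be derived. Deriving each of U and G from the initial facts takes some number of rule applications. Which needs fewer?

G

G: From V, W, and C, Rule 7 gives N. W, N, and C hold, so G follows (Rule 3). [2 rule applications]
U: V, W, and C hold, so N follows (Rule 7). W, N, and C hold, so G follows (Rule 3). G holds, so U follows (Rule 8). [3 rule applications]
G needs fewer.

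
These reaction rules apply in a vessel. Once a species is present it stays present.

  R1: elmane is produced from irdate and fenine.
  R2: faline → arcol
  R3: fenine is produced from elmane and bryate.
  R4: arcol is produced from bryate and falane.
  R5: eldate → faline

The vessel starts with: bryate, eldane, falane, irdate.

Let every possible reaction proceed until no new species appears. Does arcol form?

bryate and falane present → arcol forms (R4).

Yes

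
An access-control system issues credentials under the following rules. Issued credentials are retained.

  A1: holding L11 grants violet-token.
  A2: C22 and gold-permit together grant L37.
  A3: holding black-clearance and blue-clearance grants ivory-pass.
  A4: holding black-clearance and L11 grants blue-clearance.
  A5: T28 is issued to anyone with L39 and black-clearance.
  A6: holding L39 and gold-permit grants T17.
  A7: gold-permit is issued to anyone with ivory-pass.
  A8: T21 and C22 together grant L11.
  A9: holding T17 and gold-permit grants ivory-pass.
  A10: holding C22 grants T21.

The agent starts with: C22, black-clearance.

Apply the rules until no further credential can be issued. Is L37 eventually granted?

Yes

Holding C22 grants T21 (A10).
Holding T21 and C22 grants L11 (A8).
Holding black-clearance and L11 grants blue-clearance (A4).
Holding black-clearance and blue-clearance grants ivory-pass (A3).
Holding ivory-pass grants gold-permit (A7).
Holding C22 and gold-permit grants L37 (A2).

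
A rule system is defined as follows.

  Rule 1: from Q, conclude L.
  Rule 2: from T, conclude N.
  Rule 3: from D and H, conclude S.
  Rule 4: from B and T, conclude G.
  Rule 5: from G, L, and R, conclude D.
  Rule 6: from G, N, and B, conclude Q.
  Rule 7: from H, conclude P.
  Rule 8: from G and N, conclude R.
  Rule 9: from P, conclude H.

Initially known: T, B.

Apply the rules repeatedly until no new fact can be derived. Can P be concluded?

No

P would need H (Rule 7), but H is never established.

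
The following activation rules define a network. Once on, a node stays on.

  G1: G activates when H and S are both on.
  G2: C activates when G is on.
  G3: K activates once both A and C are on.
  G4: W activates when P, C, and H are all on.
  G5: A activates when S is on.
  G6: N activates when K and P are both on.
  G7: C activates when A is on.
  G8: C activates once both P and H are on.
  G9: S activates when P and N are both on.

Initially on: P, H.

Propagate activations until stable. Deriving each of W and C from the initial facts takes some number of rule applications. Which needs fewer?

C

C: G8: P and H on → C on. [1 rule application]
W: P and H are on, so C activates (G8). P, C, and H are on, so W activates (G4). [2 rule applications]
C needs fewer.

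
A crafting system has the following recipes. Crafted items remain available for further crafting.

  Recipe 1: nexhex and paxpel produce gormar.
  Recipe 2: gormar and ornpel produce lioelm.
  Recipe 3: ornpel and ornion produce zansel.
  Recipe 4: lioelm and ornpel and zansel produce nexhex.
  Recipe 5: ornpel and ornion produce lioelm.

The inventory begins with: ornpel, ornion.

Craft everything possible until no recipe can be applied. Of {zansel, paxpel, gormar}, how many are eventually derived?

ornpel and ornion → zansel (Recipe 3).
zansel: reached.
No rule produces paxpel, and it is not given.
gormar would need nexhex and paxpel (Recipe 1), but paxpel is never obtained.
Reached: zansel — 1 of the 3.

1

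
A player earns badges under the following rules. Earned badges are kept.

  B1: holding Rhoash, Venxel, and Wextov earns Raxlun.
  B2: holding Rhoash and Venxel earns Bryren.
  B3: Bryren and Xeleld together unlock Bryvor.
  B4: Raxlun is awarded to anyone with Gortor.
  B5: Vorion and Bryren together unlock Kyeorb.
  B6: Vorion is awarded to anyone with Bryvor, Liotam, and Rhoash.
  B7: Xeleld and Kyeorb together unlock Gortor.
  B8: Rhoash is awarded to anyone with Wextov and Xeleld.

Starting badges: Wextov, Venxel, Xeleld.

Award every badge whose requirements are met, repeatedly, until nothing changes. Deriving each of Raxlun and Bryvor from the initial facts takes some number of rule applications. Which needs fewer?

Raxlun

Raxlun: With Wextov and Xeleld, Rhoash is earned (B8). With Rhoash, Venxel, and Wextov, Raxlun is earned (B1). [2 rule applications]
Bryvor: With Wextov and Xeleld, Rhoash is earned (B8). With Rhoash and Venxel, Bryren is earned (B2). With Bryren and Xeleld, Bryvor is earned (B3). [3 rule applications]
Raxlun needs fewer.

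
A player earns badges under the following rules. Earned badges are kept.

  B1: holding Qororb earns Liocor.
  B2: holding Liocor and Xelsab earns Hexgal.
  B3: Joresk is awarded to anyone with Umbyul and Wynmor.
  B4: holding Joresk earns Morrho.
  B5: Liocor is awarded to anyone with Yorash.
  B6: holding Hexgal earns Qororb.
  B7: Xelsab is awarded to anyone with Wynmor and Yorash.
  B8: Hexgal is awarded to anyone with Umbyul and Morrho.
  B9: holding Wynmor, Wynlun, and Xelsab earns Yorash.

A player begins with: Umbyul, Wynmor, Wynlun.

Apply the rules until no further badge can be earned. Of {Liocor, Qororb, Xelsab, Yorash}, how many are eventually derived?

With Umbyul and Wynmor, Joresk is earned (B3).
With Joresk, Morrho is earned (B4).
With Umbyul and Morrho, Hexgal is earned (B8).
With Hexgal, Qororb is earned (B6).
With Qororb, Liocor is earned (B1).
Liocor: reached.
Qororb: reached.
Xelsab would need Wynmor and Yorash (B7), but Yorash is never earned.
Yorash would need Wynmor, Wynlun, and Xelsab (B9), but Xelsab is never earned.
Reached: Liocor and Qororb — 2 of the 4.

2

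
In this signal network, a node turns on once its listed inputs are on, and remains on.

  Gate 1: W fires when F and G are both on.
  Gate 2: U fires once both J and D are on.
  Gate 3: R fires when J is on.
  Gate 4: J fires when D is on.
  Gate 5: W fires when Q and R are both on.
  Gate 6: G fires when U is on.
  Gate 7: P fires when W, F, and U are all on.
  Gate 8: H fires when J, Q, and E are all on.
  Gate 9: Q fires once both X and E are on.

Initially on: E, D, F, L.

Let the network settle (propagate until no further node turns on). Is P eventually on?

Yes

D is on, so J fires (Gate 4).
Gate 2: J and D on → U on.
U is on, so G fires (Gate 6).
Gate 1: F and G on → W on.
Gate 7: W, F, and U on → P on.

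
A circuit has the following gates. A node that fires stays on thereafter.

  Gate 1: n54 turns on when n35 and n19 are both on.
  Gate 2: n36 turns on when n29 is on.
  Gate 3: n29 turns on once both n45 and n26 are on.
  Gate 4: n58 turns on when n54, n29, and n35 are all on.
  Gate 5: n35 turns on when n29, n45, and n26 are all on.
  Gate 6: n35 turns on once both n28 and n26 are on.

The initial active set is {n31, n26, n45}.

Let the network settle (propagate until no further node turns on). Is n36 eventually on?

Yes

n45 and n26 are on, so n29 turns on (Gate 3).
n29 is on, so n36 turns on (Gate 2).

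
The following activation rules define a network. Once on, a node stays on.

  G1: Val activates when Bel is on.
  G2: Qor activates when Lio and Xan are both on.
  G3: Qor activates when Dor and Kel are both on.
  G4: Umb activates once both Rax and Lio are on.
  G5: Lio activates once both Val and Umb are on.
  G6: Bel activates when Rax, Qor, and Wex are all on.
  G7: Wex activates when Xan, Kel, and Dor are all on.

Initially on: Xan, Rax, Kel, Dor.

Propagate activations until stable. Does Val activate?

G7: Xan, Kel, and Dor on → Wex on.
Dor and Kel are on, so Qor activates (G3).
G6: Rax, Qor, and Wex on → Bel on.
Bel is on, so Val activates (G1).

Yes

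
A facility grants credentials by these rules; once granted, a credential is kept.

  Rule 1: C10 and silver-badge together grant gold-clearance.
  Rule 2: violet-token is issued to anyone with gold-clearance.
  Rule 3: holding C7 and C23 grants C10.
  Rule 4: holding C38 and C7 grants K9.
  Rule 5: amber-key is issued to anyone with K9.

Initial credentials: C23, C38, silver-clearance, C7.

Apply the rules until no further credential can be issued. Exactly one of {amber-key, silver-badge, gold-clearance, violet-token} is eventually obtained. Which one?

Holding C38 and C7 grants K9 (Rule 4).
Holding K9 grants amber-key (Rule 5).
gold-clearance would need C10 and silver-badge (Rule 1), but silver-badge is never granted. violet-token would need gold-clearance (Rule 2), but gold-clearance is never granted. No rule produces silver-badge, and it is not given.

amber-key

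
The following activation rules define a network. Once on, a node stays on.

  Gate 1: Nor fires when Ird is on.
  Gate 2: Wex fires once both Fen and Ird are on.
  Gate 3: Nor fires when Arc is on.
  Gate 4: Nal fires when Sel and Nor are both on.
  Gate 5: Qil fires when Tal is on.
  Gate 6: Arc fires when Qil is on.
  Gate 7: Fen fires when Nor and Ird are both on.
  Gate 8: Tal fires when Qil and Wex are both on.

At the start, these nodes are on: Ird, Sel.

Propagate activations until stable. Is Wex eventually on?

Yes

Gate 1: Ird on → Nor on.
Nor and Ird are on, so Fen fires (Gate 7).
Gate 2: Fen and Ird on → Wex on.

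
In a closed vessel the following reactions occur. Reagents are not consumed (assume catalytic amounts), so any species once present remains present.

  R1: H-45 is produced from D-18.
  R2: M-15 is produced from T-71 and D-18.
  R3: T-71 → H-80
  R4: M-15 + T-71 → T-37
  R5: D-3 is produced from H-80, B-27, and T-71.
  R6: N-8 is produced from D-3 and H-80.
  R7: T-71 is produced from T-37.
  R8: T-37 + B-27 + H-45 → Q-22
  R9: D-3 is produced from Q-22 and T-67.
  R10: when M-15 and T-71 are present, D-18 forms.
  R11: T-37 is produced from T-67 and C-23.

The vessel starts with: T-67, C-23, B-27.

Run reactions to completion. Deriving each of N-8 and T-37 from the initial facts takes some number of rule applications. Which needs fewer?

T-37

T-37: T-67 and C-23 present → T-37 forms (R11). [1 rule application]
N-8: T-67 and C-23 present → T-37 forms (R11). T-37 present → T-71 forms (R7). T-71 present → H-80 forms (R3). H-80, B-27, and T-71 present → D-3 forms (R5). D-3 and H-80 present → N-8 forms (R6). [5 rule applications]
T-37 needs fewer.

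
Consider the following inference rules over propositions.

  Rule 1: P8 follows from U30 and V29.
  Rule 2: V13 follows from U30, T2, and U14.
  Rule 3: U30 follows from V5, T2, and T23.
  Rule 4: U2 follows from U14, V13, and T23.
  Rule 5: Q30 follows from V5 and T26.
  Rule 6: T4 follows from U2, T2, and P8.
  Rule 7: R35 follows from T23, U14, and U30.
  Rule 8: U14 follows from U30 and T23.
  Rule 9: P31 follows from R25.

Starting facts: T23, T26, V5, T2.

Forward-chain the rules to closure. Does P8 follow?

P8 would need U30 and V29 (Rule 1), but V29 is never established.

No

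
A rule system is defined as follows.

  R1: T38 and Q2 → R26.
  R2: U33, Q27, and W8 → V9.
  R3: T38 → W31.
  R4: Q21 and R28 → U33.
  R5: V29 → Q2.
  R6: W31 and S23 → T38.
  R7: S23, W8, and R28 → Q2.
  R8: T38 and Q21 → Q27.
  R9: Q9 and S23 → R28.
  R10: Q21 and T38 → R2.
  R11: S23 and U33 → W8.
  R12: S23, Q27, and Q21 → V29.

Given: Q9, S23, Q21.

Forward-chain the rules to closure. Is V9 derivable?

V9 would need U33, Q27, and W8 (R2), but Q27 is never established.

No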